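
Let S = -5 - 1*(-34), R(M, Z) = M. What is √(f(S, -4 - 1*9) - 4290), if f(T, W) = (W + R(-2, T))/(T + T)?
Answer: I*√14432430/58 ≈ 65.5*I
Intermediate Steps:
S = 29 (S = -5 + 34 = 29)
f(T, W) = (-2 + W)/(2*T) (f(T, W) = (W - 2)/(T + T) = (-2 + W)/((2*T)) = (-2 + W)*(1/(2*T)) = (-2 + W)/(2*T))
√(f(S, -4 - 1*9) - 4290) = √((½)*(-2 + (-4 - 1*9))/29 - 4290) = √((½)*(1/29)*(-2 + (-4 - 9)) - 4290) = √((½)*(1/29)*(-2 - 13) - 4290) = √((½)*(1/29)*(-15) - 4290) = √(-15/58 - 4290) = √(-248835/58) = I*√14432430/58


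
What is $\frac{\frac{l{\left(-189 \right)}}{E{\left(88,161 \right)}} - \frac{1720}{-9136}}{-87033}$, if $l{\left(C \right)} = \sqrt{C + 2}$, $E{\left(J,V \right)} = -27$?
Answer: $- \frac{215}{99391686} + \frac{i \sqrt{187}}{2349891} \approx -2.1632 \cdot 10^{-6} + 5.8193 \cdot 10^{-6} i$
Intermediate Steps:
$l{\left(C \right)} = \sqrt{2 + C}$
$\frac{\frac{l{\left(-189 \right)}}{E{\left(88,161 \right)}} - \frac{1720}{-9136}}{-87033} = \frac{\frac{\sqrt{2 - 189}}{-27} - \frac{1720}{-9136}}{-87033} = \left(\sqrt{-187} \left(- \frac{1}{27}\right) - - \frac{215}{1142}\right) \left(- \frac{1}{87033}\right) = \left(i \sqrt{187} \left(- \frac{1}{27}\right) + \frac{215}{1142}\right) \left(- \frac{1}{87033}\right) = \left(- \frac{i \sqrt{187}}{27} + \frac{215}{1142}\right) \left(- \frac{1}{87033}\right) = \left(\frac{215}{1142} - \frac{i \sqrt{187}}{27}\right) \left(- \frac{1}{87033}\right) = - \frac{215}{99391686} + \frac{i \sqrt{187}}{2349891}$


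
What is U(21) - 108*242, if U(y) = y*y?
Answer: -25695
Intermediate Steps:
U(y) = y²
U(21) - 108*242 = 21² - 108*242 = 441 - 26136 = -25695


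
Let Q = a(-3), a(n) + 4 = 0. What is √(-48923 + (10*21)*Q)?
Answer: I*√49763 ≈ 223.08*I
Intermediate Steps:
a(n) = -4 (a(n) = -4 + 0 = -4)
Q = -4
√(-48923 + (10*21)*Q) = √(-48923 + (10*21)*(-4)) = √(-48923 + 210*(-4)) = √(-48923 - 840) = √(-49763) = I*√49763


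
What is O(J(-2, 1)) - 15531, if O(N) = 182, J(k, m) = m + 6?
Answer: -15349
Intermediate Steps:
J(k, m) = 6 + m
O(J(-2, 1)) - 15531 = 182 - 15531 = -15349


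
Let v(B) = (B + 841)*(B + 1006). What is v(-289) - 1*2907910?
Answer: -2512126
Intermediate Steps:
v(B) = (841 + B)*(1006 + B)
v(-289) - 1*2907910 = (846046 + (-289)**2 + 1847*(-289)) - 1*2907910 = (846046 + 83521 - 533783) - 2907910 = 395784 - 2907910 = -2512126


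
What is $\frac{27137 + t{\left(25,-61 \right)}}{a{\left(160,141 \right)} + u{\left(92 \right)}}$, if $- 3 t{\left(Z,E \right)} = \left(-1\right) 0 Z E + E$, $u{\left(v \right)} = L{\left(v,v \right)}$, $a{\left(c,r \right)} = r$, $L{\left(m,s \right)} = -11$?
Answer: $\frac{40736}{195} \approx 208.9$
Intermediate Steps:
$u{\left(v \right)} = -11$
$t{\left(Z,E \right)} = - \frac{E}{3}$ ($t{\left(Z,E \right)} = - \frac{\left(-1\right) 0 Z E + E}{3} = - \frac{0 Z E + E}{3} = - \frac{0 E + E}{3} = - \frac{0 + E}{3} = - \frac{E}{3}$)
$\frac{27137 + t{\left(25,-61 \right)}}{a{\left(160,141 \right)} + u{\left(92 \right)}} = \frac{27137 - - \frac{61}{3}}{141 - 11} = \frac{27137 + \frac{61}{3}}{130} = \frac{81472}{3} \cdot \frac{1}{130} = \frac{40736}{195}$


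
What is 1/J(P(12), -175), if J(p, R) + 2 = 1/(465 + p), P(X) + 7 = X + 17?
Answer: -487/973 ≈ -0.50051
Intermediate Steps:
P(X) = 10 + X (P(X) = -7 + (X + 17) = -7 + (17 + X) = 10 + X)
J(p, R) = -2 + 1/(465 + p)
1/J(P(12), -175) = 1/((-929 - 2*(10 + 12))/(465 + (10 + 12))) = 1/((-929 - 2*22)/(465 + 22)) = 1/((-929 - 44)/487) = 1/((1/487)*(-973)) = 1/(-973/487) = -487/973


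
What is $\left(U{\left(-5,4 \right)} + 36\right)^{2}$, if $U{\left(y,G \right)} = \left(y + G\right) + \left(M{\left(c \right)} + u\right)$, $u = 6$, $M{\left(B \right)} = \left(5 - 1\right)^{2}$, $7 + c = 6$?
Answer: $3249$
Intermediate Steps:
$c = -1$ ($c = -7 + 6 = -1$)
$M{\left(B \right)} = 16$ ($M{\left(B \right)} = 4^{2} = 16$)
$U{\left(y,G \right)} = 22 + G + y$ ($U{\left(y,G \right)} = \left(y + G\right) + \left(16 + 6\right) = \left(G + y\right) + 22 = 22 + G + y$)
$\left(U{\left(-5,4 \right)} + 36\right)^{2} = \left(\left(22 + 4 - 5\right) + 36\right)^{2} = \left(21 + 36\right)^{2} = 57^{2} = 3249$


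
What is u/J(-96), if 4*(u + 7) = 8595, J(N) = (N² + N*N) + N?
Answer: 8567/73344 ≈ 0.11681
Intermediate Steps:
J(N) = N + 2*N² (J(N) = (N² + N²) + N = 2*N² + N = N + 2*N²)
u = 8567/4 (u = -7 + (¼)*8595 = -7 + 8595/4 = 8567/4 ≈ 2141.8)
u/J(-96) = 8567/(4*((-96*(1 + 2*(-96))))) = 8567/(4*((-96*(1 - 192)))) = 8567/(4*((-96*(-191)))) = (8567/4)/18336 = (8567/4)*(1/18336) = 8567/73344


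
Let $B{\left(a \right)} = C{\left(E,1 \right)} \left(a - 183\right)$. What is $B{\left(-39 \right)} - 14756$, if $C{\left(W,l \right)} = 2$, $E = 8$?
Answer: $-15200$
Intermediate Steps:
$B{\left(a \right)} = -366 + 2 a$ ($B{\left(a \right)} = 2 \left(a - 183\right) = 2 \left(-183 + a\right) = -366 + 2 a$)
$B{\left(-39 \right)} - 14756 = \left(-366 + 2 \left(-39\right)\right) - 14756 = \left(-366 - 78\right) - 14756 = -444 - 14756 = -15200$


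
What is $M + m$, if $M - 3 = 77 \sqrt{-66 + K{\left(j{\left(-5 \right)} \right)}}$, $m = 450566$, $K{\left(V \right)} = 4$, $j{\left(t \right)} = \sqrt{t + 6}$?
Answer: $450569 + 77 i \sqrt{62} \approx 4.5057 \cdot 10^{5} + 606.3 i$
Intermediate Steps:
$j{\left(t \right)} = \sqrt{6 + t}$
$M = 3 + 77 i \sqrt{62}$ ($M = 3 + 77 \sqrt{-66 + 4} = 3 + 77 \sqrt{-62} = 3 + 77 i \sqrt{62} \approx 3.0 + 606.3 i$)
$M + m = \left(3 + 77 i \sqrt{62}\right) + 450566 = 450569 + 77 i \sqrt{62}$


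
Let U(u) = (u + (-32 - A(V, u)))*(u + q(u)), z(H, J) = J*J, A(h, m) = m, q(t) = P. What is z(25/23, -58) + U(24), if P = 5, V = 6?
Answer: 2436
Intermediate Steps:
q(t) = 5
z(H, J) = J²
U(u) = -160 - 32*u (U(u) = (u + (-32 - u))*(u + 5) = -32*(5 + u) = -160 - 32*u)
z(25/23, -58) + U(24) = (-58)² + (-160 - 32*24) = 3364 + (-160 - 768) = 3364 - 928 = 2436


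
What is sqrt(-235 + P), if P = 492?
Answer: sqrt(257) ≈ 16.031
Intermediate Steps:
sqrt(-235 + P) = sqrt(-235 + 492) = sqrt(257)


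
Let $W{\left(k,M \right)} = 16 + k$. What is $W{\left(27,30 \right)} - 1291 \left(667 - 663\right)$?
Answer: $-5121$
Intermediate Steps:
$W{\left(27,30 \right)} - 1291 \left(667 - 663\right) = \left(16 + 27\right) - 1291 \left(667 - 663\right) = 43 - 1291 \left(667 - 663\right) = 43 - 5164 = -5121$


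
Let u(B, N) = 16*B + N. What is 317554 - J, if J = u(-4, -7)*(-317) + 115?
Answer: 294932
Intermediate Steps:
u(B, N) = N + 16*B
J = 22622 (J = (-7 + 16*(-4))*(-317) + 115 = (-7 - 64)*(-317) + 115 = -71*(-317) + 115 = 22507 + 115 = 22622)
317554 - J = 317554 - 1*22622 = 317554 - 22622 = 294932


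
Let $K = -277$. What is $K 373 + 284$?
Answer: $-103037$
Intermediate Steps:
$K 373 + 284 = \left(-277\right) 373 + 284 = -103321 + 284 = -103037$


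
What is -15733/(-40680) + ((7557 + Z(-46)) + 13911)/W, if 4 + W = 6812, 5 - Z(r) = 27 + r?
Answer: 122675603/34618680 ≈ 3.5436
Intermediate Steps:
Z(r) = -22 - r (Z(r) = 5 - (27 + r) = 5 + (-27 - r) = -22 - r)
W = 6808 (W = -4 + 6812 = 6808)
-15733/(-40680) + ((7557 + Z(-46)) + 13911)/W = -15733/(-40680) + ((7557 + (-22 - 1*(-46))) + 13911)/6808 = -15733*(-1/40680) + ((7557 + (-22 + 46)) + 13911)*(1/6808) = 15733/40680 + ((7557 + 24) + 13911)*(1/6808) = 15733/40680 + (7581 + 13911)*(1/6808) = 15733/40680 + 21492*(1/6808) = 15733/40680 + 5373/1702 = 122675603/34618680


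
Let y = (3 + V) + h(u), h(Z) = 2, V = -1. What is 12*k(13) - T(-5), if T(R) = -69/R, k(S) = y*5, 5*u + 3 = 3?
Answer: 1131/5 ≈ 226.20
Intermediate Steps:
u = 0 (u = -3/5 + (1/5)*3 = -3/5 + 3/5 = 0)
y = 4 (y = (3 - 1) + 2 = 2 + 2 = 4)
k(S) = 20 (k(S) = 4*5 = 20)
12*k(13) - T(-5) = 12*20 - (-69)/(-5) = 240 - (-69)*(-1)/5 = 240 - 1*69/5 = 240 - 69/5 = 1131/5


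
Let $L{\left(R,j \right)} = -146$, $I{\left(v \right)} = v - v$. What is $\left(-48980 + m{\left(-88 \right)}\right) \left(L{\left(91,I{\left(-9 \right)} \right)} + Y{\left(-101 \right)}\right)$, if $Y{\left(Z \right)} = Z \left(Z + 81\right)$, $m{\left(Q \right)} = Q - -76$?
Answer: $-91811008$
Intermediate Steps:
$m{\left(Q \right)} = 76 + Q$ ($m{\left(Q \right)} = Q + 76 = 76 + Q$)
$I{\left(v \right)} = 0$
$Y{\left(Z \right)} = Z \left(81 + Z\right)$
$\left(-48980 + m{\left(-88 \right)}\right) \left(L{\left(91,I{\left(-9 \right)} \right)} + Y{\left(-101 \right)}\right) = \left(-48980 + \left(76 - 88\right)\right) \left(-146 - 101 \left(81 - 101\right)\right) = \left(-48980 - 12\right) \left(-146 - -2020\right) = - 48992 \left(-146 + 2020\right) = \left(-48992\right) 1874 = -91811008$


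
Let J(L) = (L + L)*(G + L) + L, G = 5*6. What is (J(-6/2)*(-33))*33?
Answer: 179685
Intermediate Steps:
G = 30
J(L) = L + 2*L*(30 + L) (J(L) = (L + L)*(30 + L) + L = (2*L)*(30 + L) + L = 2*L*(30 + L) + L = L + 2*L*(30 + L))
(J(-6/2)*(-33))*33 = (((-6/2)*(61 + 2*(-6/2)))*(-33))*33 = (((-6*1/2)*(61 + 2*(-6*1/2)))*(-33))*33 = (-3*(61 + 2*(-3))*(-33))*33 = (-3*(61 - 6)*(-33))*33 = (-3*55*(-33))*33 = -165*(-33)*33 = 5445*33 = 179685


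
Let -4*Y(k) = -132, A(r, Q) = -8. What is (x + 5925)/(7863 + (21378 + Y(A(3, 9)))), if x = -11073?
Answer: -858/4879 ≈ -0.17586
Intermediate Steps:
Y(k) = 33 (Y(k) = -¼*(-132) = 33)
(x + 5925)/(7863 + (21378 + Y(A(3, 9)))) = (-11073 + 5925)/(7863 + (21378 + 33)) = -5148/(7863 + 21411) = -5148/29274 = -5148*1/29274 = -858/4879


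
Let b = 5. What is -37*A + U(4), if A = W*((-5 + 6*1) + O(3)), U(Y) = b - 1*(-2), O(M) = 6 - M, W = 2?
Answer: -289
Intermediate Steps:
U(Y) = 7 (U(Y) = 5 - 1*(-2) = 5 + 2 = 7)
A = 8 (A = 2*((-5 + 6*1) + (6 - 1*3)) = 2*((-5 + 6) + (6 - 3)) = 2*(1 + 3) = 2*4 = 8)
-37*A + U(4) = -37*8 + 7 = -296 + 7 = -289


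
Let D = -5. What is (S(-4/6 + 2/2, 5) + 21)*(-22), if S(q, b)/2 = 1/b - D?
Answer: -3454/5 ≈ -690.80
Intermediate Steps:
S(q, b) = 10 + 2/b (S(q, b) = 2*(1/b - 1*(-5)) = 2*(1/b + 5) = 2*(5 + 1/b) = 10 + 2/b)
(S(-4/6 + 2/2, 5) + 21)*(-22) = ((10 + 2/5) + 21)*(-22) = (52/5 + 21)*(-22) = (157/5)*(-22) = -3454/5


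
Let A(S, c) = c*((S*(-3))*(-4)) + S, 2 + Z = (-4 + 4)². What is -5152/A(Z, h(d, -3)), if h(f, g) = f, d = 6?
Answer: 2576/73 ≈ 35.288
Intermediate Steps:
Z = -2 (Z = -2 + (-4 + 4)² = -2 + 0² = -2 + 0 = -2)
A(S, c) = S + 12*S*c (A(S, c) = c*(-3*S*(-4)) + S = c*(12*S) + S = 12*S*c + S = S + 12*S*c)
-5152/A(Z, h(d, -3)) = -5152*(-1/(2*(1 + 12*6))) = -5152*(-1/(2*(1 + 72))) = -5152/((-2*73)) = -5152/(-146) = -5152*(-1/146) = 2576/73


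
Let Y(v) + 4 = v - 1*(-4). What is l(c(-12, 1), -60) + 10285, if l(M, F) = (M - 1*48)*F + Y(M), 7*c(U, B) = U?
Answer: 92863/7 ≈ 13266.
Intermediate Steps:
c(U, B) = U/7
Y(v) = v (Y(v) = -4 + (v - 1*(-4)) = -4 + (v + 4) = -4 + (4 + v) = v)
l(M, F) = M + F*(-48 + M) (l(M, F) = (M - 1*48)*F + M = (M - 48)*F + M = (-48 + M)*F + M = F*(-48 + M) + M = M + F*(-48 + M))
l(c(-12, 1), -60) + 10285 = ((⅐)*(-12) - 48*(-60) - 60*(-12)/7) + 10285 = (-12/7 + 2880 - 60*(-12/7)) + 10285 = (-12/7 + 2880 + 720/7) + 10285 = 20868/7 + 10285 = 92863/7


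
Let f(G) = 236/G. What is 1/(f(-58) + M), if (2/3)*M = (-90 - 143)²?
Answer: 58/4722907 ≈ 1.2281e-5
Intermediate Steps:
M = 162867/2 (M = 3*(-90 - 143)²/2 = (3/2)*(-233)² = (3/2)*54289 = 162867/2 ≈ 81434.)
1/(f(-58) + M) = 1/(236/(-58) + 162867/2) = 1/(236*(-1/58) + 162867/2) = 1/(-118/29 + 162867/2) = 1/(4722907/58) = 58/4722907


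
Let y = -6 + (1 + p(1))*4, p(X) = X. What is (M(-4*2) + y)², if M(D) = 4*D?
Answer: 900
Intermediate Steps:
y = 2 (y = -6 + (1 + 1)*4 = -6 + 2*4 = -6 + 8 = 2)
(M(-4*2) + y)² = (4*(-4*2) + 2)² = (4*(-8) + 2)² = (-32 + 2)² = (-30)² = 900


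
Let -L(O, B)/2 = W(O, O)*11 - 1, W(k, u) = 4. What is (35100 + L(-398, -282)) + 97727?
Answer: 132741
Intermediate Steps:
L(O, B) = -86 (L(O, B) = -2*(4*11 - 1) = -2*(44 - 1) = -2*43 = -86)
(35100 + L(-398, -282)) + 97727 = (35100 - 86) + 97727 = 35014 + 97727 = 132741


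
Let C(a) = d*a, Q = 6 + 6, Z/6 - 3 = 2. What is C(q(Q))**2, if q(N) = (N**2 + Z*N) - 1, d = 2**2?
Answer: 4048144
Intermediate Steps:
d = 4
Z = 30 (Z = 18 + 6*2 = 18 + 12 = 30)
Q = 12
q(N) = -1 + N**2 + 30*N (q(N) = (N**2 + 30*N) - 1 = -1 + N**2 + 30*N)
C(a) = 4*a
C(q(Q))**2 = (4*(-1 + 12**2 + 30*12))**2 = (4*(-1 + 144 + 360))**2 = (4*503)**2 = 2012**2 = 4048144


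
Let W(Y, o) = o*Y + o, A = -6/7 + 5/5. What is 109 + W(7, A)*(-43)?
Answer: 419/7 ≈ 59.857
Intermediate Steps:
A = 1/7 (A = -6*1/7 + 5*(1/5) = -6/7 + 1 = 1/7 ≈ 0.14286)
W(Y, o) = o + Y*o (W(Y, o) = Y*o + o = o + Y*o)
109 + W(7, A)*(-43) = 109 + ((1 + 7)/7)*(-43) = 109 + ((1/7)*8)*(-43) = 109 + (8/7)*(-43) = 109 - 344/7 = 419/7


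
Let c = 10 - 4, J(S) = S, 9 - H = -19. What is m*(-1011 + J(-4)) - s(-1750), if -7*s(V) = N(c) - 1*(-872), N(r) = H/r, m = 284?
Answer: -6050830/21 ≈ -2.8814e+5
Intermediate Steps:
H = 28 (H = 9 - 1*(-19) = 9 + 19 = 28)
c = 6
N(r) = 28/r
s(V) = -2630/21 (s(V) = -(28/6 - 1*(-872))/7 = -(28*(1/6) + 872)/7 = -(14/3 + 872)/7 = -1/7*2630/3 = -2630/21)
m*(-1011 + J(-4)) - s(-1750) = 284*(-1011 - 4) - 1*(-2630/21) = 284*(-1015) + 2630/21 = -288260 + 2630/21 = -6050830/21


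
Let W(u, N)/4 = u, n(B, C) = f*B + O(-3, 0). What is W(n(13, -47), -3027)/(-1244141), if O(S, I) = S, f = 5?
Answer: -248/1244141 ≈ -0.00019933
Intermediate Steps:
n(B, C) = -3 + 5*B (n(B, C) = 5*B - 3 = -3 + 5*B)
W(u, N) = 4*u
W(n(13, -47), -3027)/(-1244141) = (4*(-3 + 5*13))/(-1244141) = (4*(-3 + 65))*(-1/1244141) = (4*62)*(-1/1244141) = 248*(-1/1244141) = -248/1244141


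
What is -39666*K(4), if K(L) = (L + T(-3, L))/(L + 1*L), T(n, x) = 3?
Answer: -138831/4 ≈ -34708.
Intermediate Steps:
K(L) = (3 + L)/(2*L) (K(L) = (L + 3)/(L + 1*L) = (3 + L)/(L + L) = (3 + L)/((2*L)) = (3 + L)*(1/(2*L)) = (3 + L)/(2*L))
-39666*K(4) = -19833*(3 + 4)/4 = -19833*7/4 = -39666*7/8 = -138831/4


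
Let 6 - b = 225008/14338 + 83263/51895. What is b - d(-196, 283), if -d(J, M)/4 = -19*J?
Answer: 51753589369/3476965 ≈ 14885.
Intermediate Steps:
b = -39281271/3476965 (b = 6 - (225008/14338 + 83263/51895) = 6 - (225008*(1/14338) + 83263*(1/51895)) = 6 - (112504/7169 + 83263/51895) = 6 - 1*60143061/3476965 = 6 - 60143061/3476965 = -39281271/3476965 ≈ -11.298)
d(J, M) = 76*J (d(J, M) = -(-76)*J = 76*J)
b - d(-196, 283) = -39281271/3476965 - 76*(-196) = -39281271/3476965 - 1*(-14896) = -39281271/3476965 + 14896 = 51753589369/3476965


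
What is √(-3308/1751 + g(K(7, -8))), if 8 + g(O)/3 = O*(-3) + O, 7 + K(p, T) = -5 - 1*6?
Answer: 4*√15734486/1751 ≈ 9.0615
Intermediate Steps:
K(p, T) = -18 (K(p, T) = -7 + (-5 - 1*6) = -7 + (-5 - 6) = -7 - 11 = -18)
g(O) = -24 - 6*O (g(O) = -24 + 3*(O*(-3) + O) = -24 + 3*(-3*O + O) = -24 + 3*(-2*O) = -24 - 6*O)
√(-3308/1751 + g(K(7, -8))) = √(-3308/1751 + (-24 - 6*(-18))) = √(-3308*1/1751 + (-24 + 108)) = √(-3308/1751 + 84) = √(143776/1751) = 4*√15734486/1751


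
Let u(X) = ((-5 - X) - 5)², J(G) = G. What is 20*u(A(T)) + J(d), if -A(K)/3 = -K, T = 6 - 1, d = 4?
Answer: 12504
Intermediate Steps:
T = 5
A(K) = 3*K (A(K) = -(-3)*K = 3*K)
u(X) = (-10 - X)²
20*u(A(T)) + J(d) = 20*(10 + 3*5)² + 4 = 20*(10 + 15)² + 4 = 20*25² + 4 = 20*625 + 4 = 12500 + 4 = 12504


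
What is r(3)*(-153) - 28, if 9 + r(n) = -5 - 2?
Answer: 2420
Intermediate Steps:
r(n) = -16 (r(n) = -9 + (-5 - 2) = -9 - 7 = -16)
r(3)*(-153) - 28 = -16*(-153) - 28 = 2448 - 28 = 2420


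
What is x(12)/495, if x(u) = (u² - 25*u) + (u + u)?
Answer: -4/15 ≈ -0.26667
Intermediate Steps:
x(u) = u² - 23*u (x(u) = (u² - 25*u) + 2*u = u² - 23*u)
x(12)/495 = (12*(-23 + 12))/495 = (12*(-11))*(1/495) = -132*1/495 = -4/15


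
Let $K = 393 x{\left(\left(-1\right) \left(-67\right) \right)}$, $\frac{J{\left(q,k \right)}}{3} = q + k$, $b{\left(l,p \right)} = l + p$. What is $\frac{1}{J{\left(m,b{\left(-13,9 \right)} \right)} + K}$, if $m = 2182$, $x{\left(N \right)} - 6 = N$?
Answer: $\frac{1}{35223} \approx 2.8391 \cdot 10^{-5}$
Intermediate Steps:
$x{\left(N \right)} = 6 + N$
$J{\left(q,k \right)} = 3 k + 3 q$ ($J{\left(q,k \right)} = 3 \left(q + k\right) = 3 \left(k + q\right) = 3 k + 3 q$)
$K = 28689$ ($K = 393 \left(6 - -67\right) = 393 \left(6 + 67\right) = 393 \cdot 73 = 28689$)
$\frac{1}{J{\left(m,b{\left(-13,9 \right)} \right)} + K} = \frac{1}{\left(3 \left(-13 + 9\right) + 3 \cdot 2182\right) + 28689} = \frac{1}{\left(3 \left(-4\right) + 6546\right) + 28689} = \frac{1}{\left(-12 + 6546\right) + 28689} = \frac{1}{6534 + 28689} = \frac{1}{35223}$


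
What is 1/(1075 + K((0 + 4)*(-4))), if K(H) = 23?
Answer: 1/1098 ≈ 0.00091075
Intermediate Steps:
1/(1075 + K((0 + 4)*(-4))) = 1/(1075 + 23) = 1/1098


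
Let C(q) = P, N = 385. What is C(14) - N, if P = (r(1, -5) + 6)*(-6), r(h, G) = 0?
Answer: -421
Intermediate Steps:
P = -36 (P = (0 + 6)*(-6) = 6*(-6) = -36)
C(q) = -36
C(14) - N = -36 - 1*385 = -36 - 385 = -421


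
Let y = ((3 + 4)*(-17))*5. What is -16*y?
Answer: 9520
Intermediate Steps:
y = -595 (y = (7*(-17))*5 = -119*5 = -595)
-16*y = -16*(-595) = 9520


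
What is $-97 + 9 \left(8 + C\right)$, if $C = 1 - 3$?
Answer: $-43$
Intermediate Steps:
$C = -2$ ($C = 1 - 3 = -2$)
$-97 + 9 \left(8 + C\right) = -97 + 9 \left(8 - 2\right) = -97 + 9 \cdot 6 = -97 + 54 = -43$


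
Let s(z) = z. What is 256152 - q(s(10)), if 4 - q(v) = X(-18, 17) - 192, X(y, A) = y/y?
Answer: 255957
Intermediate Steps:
X(y, A) = 1
q(v) = 195 (q(v) = 4 - (1 - 192) = 4 - 1*(-191) = 4 + 191 = 195)
256152 - q(s(10)) = 256152 - 1*195 = 256152 - 195 = 255957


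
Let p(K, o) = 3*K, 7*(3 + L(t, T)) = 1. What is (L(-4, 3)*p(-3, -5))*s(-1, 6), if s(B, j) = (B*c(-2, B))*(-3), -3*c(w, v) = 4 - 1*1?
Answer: -540/7 ≈ -77.143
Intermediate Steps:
L(t, T) = -20/7 (L(t, T) = -3 + (1/7)*1 = -3 + 1/7 = -20/7)
c(w, v) = -1 (c(w, v) = -(4 - 1*1)/3 = -(4 - 1)/3 = -1/3*3 = -1)
s(B, j) = 3*B (s(B, j) = (B*(-1))*(-3) = -B*(-3) = 3*B)
(L(-4, 3)*p(-3, -5))*s(-1, 6) = (-60*(-3)/7)*(3*(-1)) = -20/7*(-9)*(-3) = (180/7)*(-3) = -540/7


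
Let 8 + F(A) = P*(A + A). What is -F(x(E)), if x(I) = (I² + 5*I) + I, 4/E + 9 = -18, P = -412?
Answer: -514936/729 ≈ -706.36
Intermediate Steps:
E = -4/27 (E = 4/(-9 - 18) = 4/(-27) = 4*(-1/27) = -4/27 ≈ -0.14815)
x(I) = I² + 6*I
F(A) = -8 - 824*A (F(A) = -8 - 412*(A + A) = -8 - 824*A)
-F(x(E)) = -(-8 - (-3296)*(6 - 4/27)/27) = -(-8 - (-3296)*158/(27*27)) = -(-8 - 824*(-632/729)) = -(-8 + 520768/729) = -1*514936/729 = -514936/729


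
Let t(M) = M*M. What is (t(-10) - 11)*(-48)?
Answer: -4272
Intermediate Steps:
t(M) = M**2
(t(-10) - 11)*(-48) = ((-10)**2 - 11)*(-48) = (100 - 11)*(-48) = 89*(-48) = -4272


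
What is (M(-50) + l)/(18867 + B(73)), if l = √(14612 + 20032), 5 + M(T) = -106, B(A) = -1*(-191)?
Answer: -111/19058 + √8661/9529 ≈ 0.0039421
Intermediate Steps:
B(A) = 191
M(T) = -111 (M(T) = -5 - 106 = -111)
l = 2*√8661 (l = √34644 = 2*√8661 ≈ 186.13)
(M(-50) + l)/(18867 + B(73)) = (-111 + 2*√8661)/(18867 + 191) = (-111 + 2*√8661)/19058 = (-111 + 2*√8661)*(1/19058) = -111/19058 + √8661/9529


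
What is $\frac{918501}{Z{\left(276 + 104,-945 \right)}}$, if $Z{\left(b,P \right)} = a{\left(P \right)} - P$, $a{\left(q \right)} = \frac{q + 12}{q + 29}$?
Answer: $\frac{280448972}{288851} \approx 970.91$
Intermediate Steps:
$a{\left(q \right)} = \frac{12 + q}{29 + q}$
$Z{\left(b,P \right)} = - P + \frac{12 + P}{29 + P}$ ($Z{\left(b,P \right)} = \frac{12 + P}{29 + P} - P = - P + \frac{12 + P}{29 + P}$)
$\frac{918501}{Z{\left(276 + 104,-945 \right)}} = \frac{918501}{\frac{1}{29 - 945} \left(12 - 945 - - 945 \left(29 - 945\right)\right)} = \frac{918501}{\frac{1}{-916} \left(12 - 945 - \left(-945\right) \left(-916\right)\right)} = \frac{918501}{\left(- \frac{1}{916}\right) \left(12 - 945 - 865620\right)} = \frac{918501}{\left(- \frac{1}{916}\right) \left(-866553\right)} = \frac{918501}{\frac{866553}{916}} = 918501 \cdot \frac{916}{866553} = \frac{280448972}{288851}$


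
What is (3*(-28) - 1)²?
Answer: 7225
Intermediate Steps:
(3*(-28) - 1)² = (-84 - 1)² = (-85)² = 7225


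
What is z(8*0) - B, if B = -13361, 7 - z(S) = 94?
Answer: 13274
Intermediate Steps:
z(S) = -87 (z(S) = 7 - 1*94 = 7 - 94 = -87)
z(8*0) - B = -87 - 1*(-13361) = -87 + 13361 = 13274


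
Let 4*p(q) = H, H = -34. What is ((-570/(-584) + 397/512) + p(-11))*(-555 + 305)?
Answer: 31529375/18688 ≈ 1687.1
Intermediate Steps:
p(q) = -17/2 (p(q) = (¼)*(-34) = -17/2)
((-570/(-584) + 397/512) + p(-11))*(-555 + 305) = ((-570/(-584) + 397/512) - 17/2)*(-555 + 305) = ((-570*(-1/584) + 397*(1/512)) - 17/2)*(-250) = ((285/292 + 397/512) - 17/2)*(-250) = (65461/37376 - 17/2)*(-250) = -252235/37376*(-250) = 31529375/18688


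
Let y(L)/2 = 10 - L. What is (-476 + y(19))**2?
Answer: 244036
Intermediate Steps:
y(L) = 20 - 2*L (y(L) = 2*(10 - L) = 20 - 2*L)
(-476 + y(19))**2 = (-476 + (20 - 2*19))**2 = (-476 + (20 - 38))**2 = (-476 - 18)**2 = (-494)**2 = 244036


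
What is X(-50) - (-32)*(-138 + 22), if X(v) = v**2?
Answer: -1212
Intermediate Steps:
X(-50) - (-32)*(-138 + 22) = (-50)**2 - (-32)*(-138 + 22) = 2500 - (-32)*(-116) = 2500 - 1*3712 = 2500 - 3712 = -1212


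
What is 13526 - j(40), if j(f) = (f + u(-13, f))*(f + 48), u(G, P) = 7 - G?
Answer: 8246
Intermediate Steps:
j(f) = (20 + f)*(48 + f) (j(f) = (f + (7 - 1*(-13)))*(f + 48) = (f + (7 + 13))*(48 + f) = (f + 20)*(48 + f) = (20 + f)*(48 + f))
13526 - j(40) = 13526 - (960 + 40² + 68*40) = 13526 - (960 + 1600 + 2720) = 13526 - 1*5280 = 13526 - 5280 = 8246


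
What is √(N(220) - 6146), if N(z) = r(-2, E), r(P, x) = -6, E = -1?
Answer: 2*I*√1538 ≈ 78.435*I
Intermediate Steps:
N(z) = -6
√(N(220) - 6146) = √(-6 - 6146) = √(-6152) = 2*I*√1538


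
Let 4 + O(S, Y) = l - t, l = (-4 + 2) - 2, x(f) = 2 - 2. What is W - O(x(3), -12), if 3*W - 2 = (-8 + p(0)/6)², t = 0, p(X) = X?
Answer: 30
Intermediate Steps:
x(f) = 0
l = -4 (l = -2 - 2 = -4)
O(S, Y) = -8 (O(S, Y) = -4 + (-4 - 1*0) = -4 + (-4 + 0) = -4 - 4 = -8)
W = 22 (W = ⅔ + (-8 + 0/6)²/3 = ⅔ + (-8 + 0*(⅙))²/3 = ⅔ + (-8 + 0)²/3 = ⅔ + (⅓)*(-8)² = ⅔ + (⅓)*64 = ⅔ + 64/3 = 22)
W - O(x(3), -12) = 22 - 1*(-8) = 22 + 8 = 30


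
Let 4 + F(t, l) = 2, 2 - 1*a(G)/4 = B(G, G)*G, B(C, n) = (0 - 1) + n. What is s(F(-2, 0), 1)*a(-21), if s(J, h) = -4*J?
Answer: -14720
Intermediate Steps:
B(C, n) = -1 + n
a(G) = 8 - 4*G*(-1 + G) (a(G) = 8 - 4*(-1 + G)*G = 8 - 4*G*(-1 + G))
F(t, l) = -2 (F(t, l) = -4 + 2 = -2)
s(F(-2, 0), 1)*a(-21) = (-4*(-2))*(8 - 4*(-21)*(-1 - 21)) = 8*(8 - 4*(-21)*(-22)) = 8*(8 - 1848) = 8*(-1840) = -14720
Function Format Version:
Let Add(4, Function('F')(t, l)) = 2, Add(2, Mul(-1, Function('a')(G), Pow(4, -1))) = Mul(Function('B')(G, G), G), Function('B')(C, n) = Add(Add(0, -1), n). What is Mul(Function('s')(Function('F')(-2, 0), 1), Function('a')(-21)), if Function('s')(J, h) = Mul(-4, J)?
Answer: -14720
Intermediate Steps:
Function('B')(C, n) = Add(-1, n)
Function('a')(G) = Add(8, Mul(-4, G, Add(-1, G))) (Function('a')(G) = Add(8, Mul(-4, Mul(Add(-1, G), G))) = Add(8, Mul(-4, Mul(G, Add(-1, G)))) = Add(8, Mul(-4, G, Add(-1, G))))
Function('F')(t, l) = -2 (Function('F')(t, l) = Add(-4, 2) = -2)
Mul(Function('s')(Function('F')(-2, 0), 1), Function('a')(-21)) = Mul(Mul(-4, -2), Add(8, Mul(-4, -21, Add(-1, -21)))) = Mul(8, Add(8, Mul(-4, -21, -22))) = Mul(8, Add(8, -1848)) = Mul(8, -1840) = -14720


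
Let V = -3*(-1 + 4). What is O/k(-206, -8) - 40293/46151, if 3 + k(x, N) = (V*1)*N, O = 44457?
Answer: 682984930/1061473 ≈ 643.43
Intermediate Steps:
V = -9 (V = -3*3 = -9)
k(x, N) = -3 - 9*N (k(x, N) = -3 + (-9*1)*N = -3 - 9*N)
O/k(-206, -8) - 40293/46151 = 44457/(-3 - 9*(-8)) - 40293/46151 = 44457/(-3 + 72) - 40293*1/46151 = 44457/69 - 40293/46151 = 44457*(1/69) - 40293/46151 = 14819/23 - 40293/46151 = 682984930/1061473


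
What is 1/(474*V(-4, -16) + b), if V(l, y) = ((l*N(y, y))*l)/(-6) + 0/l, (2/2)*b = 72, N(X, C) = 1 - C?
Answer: -1/21416 ≈ -4.6694e-5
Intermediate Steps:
b = 72
V(l, y) = -l²*(1 - y)/6 (V(l, y) = ((l*(1 - y))*l)/(-6) + 0/l = (l²*(1 - y))*(-⅙) + 0 = -l²*(1 - y)/6 + 0 = -l²*(1 - y)/6)
1/(474*V(-4, -16) + b) = 1/(474*((⅙)*(-4)²*(-1 - 16)) + 72) = 1/(474*((⅙)*16*(-17)) + 72) = 1/(474*(-136/3) + 72) = 1/(-21488 + 72) = 1/(-21416) = -1/21416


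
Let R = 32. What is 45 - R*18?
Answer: -531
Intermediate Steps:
45 - R*18 = 45 - 1*32*18 = 45 - 32*18 = 45 - 576 = -531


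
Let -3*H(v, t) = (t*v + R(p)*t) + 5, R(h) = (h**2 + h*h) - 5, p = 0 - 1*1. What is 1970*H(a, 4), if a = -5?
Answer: 17730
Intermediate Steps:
p = -1 (p = 0 - 1 = -1)
R(h) = -5 + 2*h**2 (R(h) = (h**2 + h**2) - 5 = 2*h**2 - 5 = -5 + 2*h**2)
H(v, t) = -5/3 + t - t*v/3 (H(v, t) = -((t*v + (-5 + 2*(-1)**2)*t) + 5)/3 = -((t*v + (-5 + 2*1)*t) + 5)/3 = -((t*v + (-5 + 2)*t) + 5)/3 = -((t*v - 3*t) + 5)/3 = -((-3*t + t*v) + 5)/3 = -(5 - 3*t + t*v)/3 = -5/3 + t - t*v/3)
1970*H(a, 4) = 1970*(-5/3 + 4 - 1/3*4*(-5)) = 1970*(-5/3 + 4 + 20/3) = 1970*9 = 17730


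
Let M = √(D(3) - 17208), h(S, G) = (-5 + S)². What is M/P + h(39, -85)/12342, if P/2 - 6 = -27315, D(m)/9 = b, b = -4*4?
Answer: 34/363 - I*√482/9103 ≈ 0.093664 - 0.0024118*I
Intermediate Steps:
b = -16
D(m) = -144 (D(m) = 9*(-16) = -144)
P = -54618 (P = 12 + 2*(-27315) = 12 - 54630 = -54618)
M = 6*I*√482 (M = √(-144 - 17208) = √(-17352) = 6*I*√482 ≈ 131.73*I)
M/P + h(39, -85)/12342 = (6*I*√482)/(-54618) + (-5 + 39)²/12342 = (6*I*√482)*(-1/54618) + 34²*(1/12342) = -I*√482/9103 + 1156*(1/12342) = -I*√482/9103 + 34/363 = 34/363 - I*√482/9103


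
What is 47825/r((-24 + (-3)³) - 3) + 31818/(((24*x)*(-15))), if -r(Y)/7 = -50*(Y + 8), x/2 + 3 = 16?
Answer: -1599853/251160 ≈ -6.3699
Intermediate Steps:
x = 26 (x = -6 + 2*16 = -6 + 32 = 26)
r(Y) = 2800 + 350*Y (r(Y) = -(-350)*(Y + 8) = -(-350)*(8 + Y) = -7*(-400 - 50*Y) = 2800 + 350*Y)
47825/r((-24 + (-3)³) - 3) + 31818/(((24*x)*(-15))) = 47825/(2800 + 350*((-24 + (-3)³) - 3)) + 31818/(((24*26)*(-15))) = 47825/(2800 + 350*((-24 - 27) - 3)) + 31818/((624*(-15))) = 47825/(2800 + 350*(-51 - 3)) + 31818/(-9360) = 47825/(2800 + 350*(-54)) + 31818*(-1/9360) = 47825/(2800 - 18900) - 5303/1560 = 47825/(-16100) - 5303/1560 = 47825*(-1/16100) - 5303/1560 = -1913/644 - 5303/1560 = -1599853/251160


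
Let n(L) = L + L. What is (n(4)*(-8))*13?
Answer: -832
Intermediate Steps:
n(L) = 2*L
(n(4)*(-8))*13 = ((2*4)*(-8))*13 = (8*(-8))*13 = -64*13 = -832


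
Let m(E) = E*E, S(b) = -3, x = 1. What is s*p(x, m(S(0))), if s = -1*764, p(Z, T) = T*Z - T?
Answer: 0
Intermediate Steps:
m(E) = E²
p(Z, T) = -T + T*Z
s = -764
s*p(x, m(S(0))) = -764*(-3)²*(-1 + 1) = -6876*0 = -764*0 = 0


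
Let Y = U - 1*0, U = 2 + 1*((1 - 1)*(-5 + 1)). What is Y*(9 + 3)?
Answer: 24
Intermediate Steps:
U = 2 (U = 2 + 1*(0*(-4)) = 2 + 1*0 = 2 + 0 = 2)
Y = 2 (Y = 2 - 1*0 = 2 + 0 = 2)
Y*(9 + 3) = 2*(9 + 3) = 2*12 = 24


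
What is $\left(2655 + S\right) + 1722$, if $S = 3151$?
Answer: $7528$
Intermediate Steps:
$\left(2655 + S\right) + 1722 = \left(2655 + 3151\right) + 1722 = 5806 + 1722 = 7528$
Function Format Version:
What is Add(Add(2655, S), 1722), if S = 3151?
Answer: 7528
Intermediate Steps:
Add(Add(2655, S), 1722) = Add(Add(2655, 3151), 1722) = Add(5806, 1722) = 7528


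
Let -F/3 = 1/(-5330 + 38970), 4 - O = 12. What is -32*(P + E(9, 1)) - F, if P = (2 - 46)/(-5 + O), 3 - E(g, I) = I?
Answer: -75353561/437320 ≈ -172.31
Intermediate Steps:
O = -8 (O = 4 - 1*12 = 4 - 12 = -8)
E(g, I) = 3 - I
F = -3/33640 (F = -3/(-5330 + 38970) = -3/33640 ≈ -8.9179e-5)
P = 44/13 (P = (2 - 46)/(-5 - 8) = -44/(-13) = -44*(-1/13) = 44/13 ≈ 3.3846)
-32*(P + E(9, 1)) - F = -32*(44/13 + (3 - 1*1)) - 1*(-3/33640) = -32*(44/13 + (3 - 1)) + 3/33640 = -32*(44/13 + 2) + 3/33640 = -32*70/13 + 3/33640 = -2240/13 + 3/33640 = -75353561/437320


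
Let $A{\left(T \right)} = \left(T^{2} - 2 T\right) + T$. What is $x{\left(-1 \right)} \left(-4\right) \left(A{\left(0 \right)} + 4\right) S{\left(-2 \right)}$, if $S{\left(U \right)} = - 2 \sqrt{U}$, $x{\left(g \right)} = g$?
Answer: $- 32 i \sqrt{2} \approx - 45.255 i$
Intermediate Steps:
$A{\left(T \right)} = T^{2} - T$
$x{\left(-1 \right)} \left(-4\right) \left(A{\left(0 \right)} + 4\right) S{\left(-2 \right)} = \left(-1\right) \left(-4\right) \left(0 \left(-1 + 0\right) + 4\right) \left(- 2 \sqrt{-2}\right) = 4 \left(0 \left(-1\right) + 4\right) \left(- 2 i \sqrt{2}\right) = 4 \left(0 + 4\right) \left(- 2 i \sqrt{2}\right) = 4 \cdot 4 \left(- 2 i \sqrt{2}\right) = 4 \left(- 8 i \sqrt{2}\right) = - 32 i \sqrt{2}$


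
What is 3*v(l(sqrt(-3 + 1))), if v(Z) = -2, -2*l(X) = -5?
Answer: -6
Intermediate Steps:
l(X) = 5/2 (l(X) = -1/2*(-5) = 5/2)
3*v(l(sqrt(-3 + 1))) = 3*(-2) = -6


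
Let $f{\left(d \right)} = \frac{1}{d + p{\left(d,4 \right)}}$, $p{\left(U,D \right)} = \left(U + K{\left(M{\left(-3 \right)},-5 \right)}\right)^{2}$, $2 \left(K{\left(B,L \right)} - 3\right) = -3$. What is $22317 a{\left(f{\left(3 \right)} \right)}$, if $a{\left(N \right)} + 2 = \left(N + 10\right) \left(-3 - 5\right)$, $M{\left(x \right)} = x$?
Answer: $- \frac{56967862}{31} \approx -1.8377 \cdot 10^{6}$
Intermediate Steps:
$K{\left(B,L \right)} = \frac{3}{2}$ ($K{\left(B,L \right)} = 3 + \frac{1}{2} \left(-3\right) = 3 - \frac{3}{2} = \frac{3}{2}$)
$p{\left(U,D \right)} = \left(\frac{3}{2} + U\right)^{2}$ ($p{\left(U,D \right)} = \left(U + \frac{3}{2}\right)^{2} = \left(\frac{3}{2} + U\right)^{2}$)
$f{\left(d \right)} = \frac{1}{d + \frac{\left(3 + 2 d\right)^{2}}{4}}$
$a{\left(N \right)} = -82 - 8 N$ ($a{\left(N \right)} = -2 + \left(N + 10\right) \left(-3 - 5\right) = -2 + \left(10 + N\right) \left(-8\right) = -2 - \left(80 + 8 N\right) = -82 - 8 N$)
$22317 a{\left(f{\left(3 \right)} \right)} = 22317 \left(-82 - 8 \frac{4}{\left(3 + 2 \cdot 3\right)^{2} + 4 \cdot 3}\right) = 22317 \left(-82 - 8 \frac{4}{\left(3 + 6\right)^{2} + 12}\right) = 22317 \left(-82 - 8 \frac{4}{9^{2} + 12}\right) = 22317 \left(-82 - 8 \frac{4}{81 + 12}\right) = 22317 \left(-82 - 8 \cdot \frac{4}{93}\right) = 22317 \left(-82 - 8 \cdot 4 \cdot \frac{1}{93}\right) = 22317 \left(-82 - \frac{32}{93}\right) = 22317 \left(- \frac{7658}{93}\right) = - \frac{56967862}{31}$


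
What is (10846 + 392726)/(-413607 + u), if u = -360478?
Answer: -31044/59545 ≈ -0.52135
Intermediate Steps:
(10846 + 392726)/(-413607 + u) = (10846 + 392726)/(-413607 - 360478) = 403572/(-774085) = 403572*(-1/774085) = -31044/59545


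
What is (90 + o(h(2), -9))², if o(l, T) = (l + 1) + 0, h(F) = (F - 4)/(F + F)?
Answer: 32761/4 ≈ 8190.3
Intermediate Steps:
h(F) = (-4 + F)/(2*F) (h(F) = (-4 + F)/((2*F)) = (-4 + F)*(1/(2*F)) = (-4 + F)/(2*F))
o(l, T) = 1 + l (o(l, T) = (1 + l) + 0 = 1 + l)
(90 + o(h(2), -9))² = (90 + (1 + (½)*(-4 + 2)/2))² = (90 + (1 + (½)*(½)*(-2)))² = (90 + (1 - ½))² = (90 + ½)² = (181/2)² = 32761/4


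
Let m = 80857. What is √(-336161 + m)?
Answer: 2*I*√63826 ≈ 505.28*I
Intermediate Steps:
√(-336161 + m) = √(-336161 + 80857) = √(-255304) = 2*I*√63826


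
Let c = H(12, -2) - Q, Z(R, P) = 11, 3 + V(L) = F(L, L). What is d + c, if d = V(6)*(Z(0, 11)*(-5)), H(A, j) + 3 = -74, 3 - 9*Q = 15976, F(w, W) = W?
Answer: 13795/9 ≈ 1532.8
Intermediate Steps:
Q = -15973/9 (Q = ⅓ - ⅑*15976 = ⅓ - 15976/9 = -15973/9 ≈ -1774.8)
V(L) = -3 + L
H(A, j) = -77 (H(A, j) = -3 - 74 = -77)
c = 15280/9 (c = -77 - 1*(-15973/9) = -77 + 15973/9 = 15280/9 ≈ 1697.8)
d = -165 (d = (-3 + 6)*(11*(-5)) = 3*(-55) = -165)
d + c = -165 + 15280/9 = 13795/9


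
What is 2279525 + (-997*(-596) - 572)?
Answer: 2873165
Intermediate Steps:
2279525 + (-997*(-596) - 572) = 2279525 + (594212 - 572) = 2279525 + 593640 = 2873165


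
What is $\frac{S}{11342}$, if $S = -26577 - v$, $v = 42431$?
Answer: $- \frac{34504}{5671} \approx -6.0843$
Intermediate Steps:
$S = -69008$ ($S = -26577 - 42431 = -69008$)
$\frac{S}{11342} = - \frac{69008}{11342} = \left(-69008\right) \frac{1}{11342} = - \frac{34504}{5671}$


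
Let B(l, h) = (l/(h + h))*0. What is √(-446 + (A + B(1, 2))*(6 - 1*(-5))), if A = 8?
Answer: I*√358 ≈ 18.921*I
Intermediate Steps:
B(l, h) = 0 (B(l, h) = (l/((2*h)))*0 = (l*(1/(2*h)))*0 = (l/(2*h))*0 = 0)
√(-446 + (A + B(1, 2))*(6 - 1*(-5))) = √(-446 + (8 + 0)*(6 - 1*(-5))) = √(-446 + 8*(6 + 5)) = √(-446 + 8*11) = √(-446 + 88) = √(-358) = I*√358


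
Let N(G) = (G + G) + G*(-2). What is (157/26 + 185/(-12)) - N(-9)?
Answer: -1463/156 ≈ -9.3782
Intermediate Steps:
N(G) = 0 (N(G) = 2*G - 2*G = 0)
(157/26 + 185/(-12)) - N(-9) = (157/26 + 185/(-12)) - 1*0 = (157*(1/26) + 185*(-1/12)) + 0 = (157/26 - 185/12) + 0 = -1463/156 + 0 = -1463/156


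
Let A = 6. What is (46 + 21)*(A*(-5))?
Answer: -2010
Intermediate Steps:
(46 + 21)*(A*(-5)) = (46 + 21)*(6*(-5)) = 67*(-30) = -2010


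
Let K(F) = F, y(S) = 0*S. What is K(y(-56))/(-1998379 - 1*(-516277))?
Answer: 0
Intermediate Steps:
y(S) = 0
K(y(-56))/(-1998379 - 1*(-516277)) = 0/(-1998379 - 1*(-516277)) = 0/(-1998379 + 516277) = 0/(-1482102) = 0*(-1/1482102) = 0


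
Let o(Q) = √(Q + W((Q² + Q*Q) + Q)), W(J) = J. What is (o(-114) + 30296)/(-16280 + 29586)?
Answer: 15148/6653 + √6441/6653 ≈ 2.2889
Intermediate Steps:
o(Q) = √(2*Q + 2*Q²) (o(Q) = √(Q + ((Q² + Q*Q) + Q)) = √(Q + ((Q² + Q²) + Q)) = √(Q + (2*Q² + Q)) = √(Q + (Q + 2*Q²)) = √(2*Q + 2*Q²))
(o(-114) + 30296)/(-16280 + 29586) = (√2*√(-114*(1 - 114)) + 30296)/(-16280 + 29586) = (√2*√(-114*(-113)) + 30296)/13306 = (√2*√12882 + 30296)*(1/13306) = (2*√6441 + 30296)*(1/13306) = (30296 + 2*√6441)*(1/13306) = 15148/6653 + √6441/6653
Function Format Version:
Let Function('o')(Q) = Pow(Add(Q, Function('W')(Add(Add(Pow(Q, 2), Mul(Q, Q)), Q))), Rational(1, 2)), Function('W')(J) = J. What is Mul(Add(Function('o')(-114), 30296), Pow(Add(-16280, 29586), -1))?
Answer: Add(Rational(15148, 6653), Mul(Rational(1, 6653), Pow(6441, Rational(1, 2)))) ≈ 2.2889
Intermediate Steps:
Function('o')(Q) = Pow(Add(Mul(2, Q), Mul(2, Pow(Q, 2))), Rational(1, 2)) (Function('o')(Q) = Pow(Add(Q, Add(Add(Pow(Q, 2), Mul(Q, Q)), Q)), Rational(1, 2)) = Pow(Add(Q, Add(Add(Pow(Q, 2), Pow(Q, 2)), Q)), Rational(1, 2)) = Pow(Add(Q, Add(Mul(2, Pow(Q, 2)), Q)), Rational(1, 2)) = Pow(Add(Q, Add(Q, Mul(2, Pow(Q, 2)))), Rational(1, 2)) = Pow(Add(Mul(2, Q), Mul(2, Pow(Q, 2))), Rational(1, 2)))
Mul(Add(Function('o')(-114), 30296), Pow(Add(-16280, 29586), -1)) = Mul(Add(Mul(Pow(2, Rational(1, 2)), Pow(Mul(-114, Add(1, -114)), Rational(1, 2))), 30296), Pow(Add(-16280, 29586), -1)) = Mul(Add(Mul(Pow(2, Rational(1, 2)), Pow(Mul(-114, -113), Rational(1, 2))), 30296), Pow(13306, -1)) = Mul(Add(Mul(Pow(2, Rational(1, 2)), Pow(12882, Rational(1, 2))), 30296), Rational(1, 13306)) = Mul(Add(Mul(2, Pow(6441, Rational(1, 2))), 30296), Rational(1, 13306)) = Mul(Add(30296, Mul(2, Pow(6441, Rational(1, 2)))), Rational(1, 13306)) = Add(Rational(15148, 6653), Mul(Rational(1, 6653), Pow(6441, Rational(1, 2))))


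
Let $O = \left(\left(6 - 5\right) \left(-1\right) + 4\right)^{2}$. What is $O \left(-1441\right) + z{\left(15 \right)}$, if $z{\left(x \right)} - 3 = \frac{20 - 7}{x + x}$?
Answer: $- \frac{388967}{30} \approx -12966.0$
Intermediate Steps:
$O = 9$ ($O = \left(1 \left(-1\right) + 4\right)^{2} = \left(-1 + 4\right)^{2} = 3^{2} = 9$)
$z{\left(x \right)} = 3 + \frac{13}{2 x}$ ($z{\left(x \right)} = 3 + \frac{20 - 7}{x + x} = 3 + \frac{13}{2 x}$)
$O \left(-1441\right) + z{\left(15 \right)} = 9 \left(-1441\right) + \left(3 + \frac{13}{2 \cdot 15}\right) = -12969 + \left(3 + \frac{13}{2} \cdot \frac{1}{15}\right) = -12969 + \left(3 + \frac{13}{30}\right) = -12969 + \frac{103}{30} = - \frac{388967}{30}$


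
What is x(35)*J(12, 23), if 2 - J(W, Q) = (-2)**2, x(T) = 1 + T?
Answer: -72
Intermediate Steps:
J(W, Q) = -2 (J(W, Q) = 2 - 1*(-2)**2 = 2 - 1*4 = 2 - 4 = -2)
x(35)*J(12, 23) = (1 + 35)*(-2) = 36*(-2) = -72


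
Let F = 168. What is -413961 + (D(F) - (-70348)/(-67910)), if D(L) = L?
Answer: -14050376489/33955 ≈ -4.1379e+5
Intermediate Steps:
-413961 + (D(F) - (-70348)/(-67910)) = -413961 + (168 - (-70348)/(-67910)) = -413961 + (168 - (-70348)*(-1)/67910) = -413961 + (168 - 1*35174/33955) = -413961 + (168 - 35174/33955) = -413961 + 5669266/33955 = -14050376489/33955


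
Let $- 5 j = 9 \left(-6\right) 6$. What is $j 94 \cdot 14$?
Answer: $\frac{426384}{5} \approx 85277.0$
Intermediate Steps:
$j = \frac{324}{5}$ ($j = - \frac{9 \left(-6\right) 6}{5} = - \frac{\left(-54\right) 6}{5} = \left(- \frac{1}{5}\right) \left(-324\right) = \frac{324}{5} \approx 64.8$)
$j 94 \cdot 14 = \frac{324 \cdot 94 \cdot 14}{5} = \frac{324}{5} \cdot 1316 = \frac{426384}{5}$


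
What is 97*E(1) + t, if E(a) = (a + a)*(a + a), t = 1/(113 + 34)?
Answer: 57037/147 ≈ 388.01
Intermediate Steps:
t = 1/147 ≈ 0.0068027
E(a) = 4*a**2 (E(a) = (2*a)*(2*a) = 4*a**2)
97*E(1) + t = 97*(4*1**2) + 1/147 = 97*(4*1) + 1/147 = 97*4 + 1/147 = 388 + 1/147 = 57037/147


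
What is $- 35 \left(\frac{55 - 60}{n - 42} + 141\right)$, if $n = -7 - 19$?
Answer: $- \frac{335755}{68} \approx -4937.6$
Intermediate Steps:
$n = -26$ ($n = -7 - 19 = -26$)
$- 35 \left(\frac{55 - 60}{n - 42} + 141\right) = - 35 \left(\frac{55 - 60}{-26 - 42} + 141\right) = - 35 \left(- \frac{5}{-68} + 141\right) = - 35 \left(\left(-5\right) \left(- \frac{1}{68}\right) + 141\right) = - 35 \left(\frac{5}{68} + 141\right) = \left(-35\right) \frac{9593}{68} = - \frac{335755}{68}$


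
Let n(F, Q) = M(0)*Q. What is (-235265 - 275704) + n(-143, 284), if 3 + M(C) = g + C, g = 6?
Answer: -510117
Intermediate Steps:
M(C) = 3 + C (M(C) = -3 + (6 + C) = 3 + C)
n(F, Q) = 3*Q (n(F, Q) = (3 + 0)*Q = 3*Q)
(-235265 - 275704) + n(-143, 284) = (-235265 - 275704) + 3*284 = -510969 + 852 = -510117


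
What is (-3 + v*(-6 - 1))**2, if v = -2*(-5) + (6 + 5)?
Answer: 22500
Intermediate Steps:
v = 21 (v = 10 + 11 = 21)
(-3 + v*(-6 - 1))**2 = (-3 + 21*(-6 - 1))**2 = (-3 + 21*(-7))**2 = (-3 - 147)**2 = (-150)**2 = 22500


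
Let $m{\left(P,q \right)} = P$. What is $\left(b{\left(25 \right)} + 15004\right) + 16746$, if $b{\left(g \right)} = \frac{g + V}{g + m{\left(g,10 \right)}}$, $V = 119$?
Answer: $\frac{793822}{25} \approx 31753.0$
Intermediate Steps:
$b{\left(g \right)} = \frac{119 + g}{2 g}$ ($b{\left(g \right)} = \frac{g + 119}{g + g} = \frac{119 + g}{2 g}$)
$\left(b{\left(25 \right)} + 15004\right) + 16746 = \left(\frac{119 + 25}{2 \cdot 25} + 15004\right) + 16746 = \left(\frac{1}{2} \cdot \frac{1}{25} \cdot 144 + 15004\right) + 16746 = \left(\frac{72}{25} + 15004\right) + 16746 = \frac{375172}{25} + 16746 = \frac{793822}{25}$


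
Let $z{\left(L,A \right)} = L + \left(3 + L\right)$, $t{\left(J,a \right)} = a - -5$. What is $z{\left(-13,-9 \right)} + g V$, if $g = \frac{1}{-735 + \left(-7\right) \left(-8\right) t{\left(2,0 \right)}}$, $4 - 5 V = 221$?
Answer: $- \frac{7444}{325} \approx -22.905$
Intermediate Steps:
$t{\left(J,a \right)} = 5 + a$ ($t{\left(J,a \right)} = a + 5 = 5 + a$)
$z{\left(L,A \right)} = 3 + 2 L$
$V = - \frac{217}{5}$ ($V = \frac{4}{5} - \frac{221}{5} = - \frac{217}{5} \approx -43.4$)
$g = - \frac{1}{455}$ ($g = \frac{1}{-735 + \left(-7\right) \left(-8\right) \left(5 + 0\right)} = \frac{1}{-735 + 56 \cdot 5} = \frac{1}{-735 + 280} = \frac{1}{-455} = - \frac{1}{455} \approx -0.0021978$)
$z{\left(-13,-9 \right)} + g V = \left(3 + 2 \left(-13\right)\right) - - \frac{31}{325} = \left(3 - 26\right) + \frac{31}{325} = -23 + \frac{31}{325} = - \frac{7444}{325}$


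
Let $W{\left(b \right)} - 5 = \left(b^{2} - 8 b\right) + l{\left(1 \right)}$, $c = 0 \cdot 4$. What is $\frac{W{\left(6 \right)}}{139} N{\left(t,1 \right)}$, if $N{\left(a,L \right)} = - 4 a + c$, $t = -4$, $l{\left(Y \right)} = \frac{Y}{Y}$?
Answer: $- \frac{96}{139} \approx -0.69065$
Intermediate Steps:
$l{\left(Y \right)} = 1$
$c = 0$
$N{\left(a,L \right)} = - 4 a$ ($N{\left(a,L \right)} = - 4 a + 0 = - 4 a$)
$W{\left(b \right)} = 6 + b^{2} - 8 b$ ($W{\left(b \right)} = 5 + \left(\left(b^{2} - 8 b\right) + 1\right) = 5 + \left(1 + b^{2} - 8 b\right) = 6 + b^{2} - 8 b$)
$\frac{W{\left(6 \right)}}{139} N{\left(t,1 \right)} = \frac{6 + 6^{2} - 48}{139} \left(\left(-4\right) \left(-4\right)\right) = \left(6 + 36 - 48\right) \frac{1}{139} \cdot 16 = \left(-6\right) \frac{1}{139} \cdot 16 = \left(- \frac{6}{139}\right) 16 = - \frac{96}{139}$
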